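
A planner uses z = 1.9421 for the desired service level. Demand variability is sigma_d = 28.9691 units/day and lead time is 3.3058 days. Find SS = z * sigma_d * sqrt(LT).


sqrt(LT) = sqrt(3.3058) = 1.8182
SS = 1.9421 * 28.9691 * 1.8182 = 102.2928

102.2928 units


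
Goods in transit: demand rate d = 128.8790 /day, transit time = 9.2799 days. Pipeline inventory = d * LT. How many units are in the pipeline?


Pipeline = 128.8790 * 9.2799 = 1195.9842

1195.9842 units


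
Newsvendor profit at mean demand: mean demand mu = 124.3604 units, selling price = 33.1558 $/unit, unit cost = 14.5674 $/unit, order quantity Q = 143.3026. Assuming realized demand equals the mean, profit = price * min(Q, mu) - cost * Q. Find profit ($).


Sales at mu = min(143.3026, 124.3604) = 124.3604
Revenue = 33.1558 * 124.3604 = 4123.2686
Total cost = 14.5674 * 143.3026 = 2087.5463
Profit = 4123.2686 - 2087.5463 = 2035.7223

2035.7223 $


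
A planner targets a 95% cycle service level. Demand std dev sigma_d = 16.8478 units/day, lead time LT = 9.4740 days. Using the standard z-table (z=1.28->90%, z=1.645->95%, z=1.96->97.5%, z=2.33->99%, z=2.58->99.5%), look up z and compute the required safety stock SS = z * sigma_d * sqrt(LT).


From the table, SL = 95% corresponds to z = 1.645
sqrt(LT) = sqrt(9.4740) = 3.0780
SS = 1.645 * 16.8478 * 3.0780 = 85.3053

85.3053 units


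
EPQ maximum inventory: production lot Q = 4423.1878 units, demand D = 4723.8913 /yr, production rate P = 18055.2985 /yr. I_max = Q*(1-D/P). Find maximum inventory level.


D/P = 0.2616
1 - D/P = 0.7384
I_max = 4423.1878 * 0.7384 = 3265.9287

3265.9287 units


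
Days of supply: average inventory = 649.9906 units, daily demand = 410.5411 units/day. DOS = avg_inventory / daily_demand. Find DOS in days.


DOS = 649.9906 / 410.5411 = 1.5833

1.5833 days


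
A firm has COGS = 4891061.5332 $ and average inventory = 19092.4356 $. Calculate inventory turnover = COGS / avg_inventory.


Turnover = 4891061.5332 / 19092.4356 = 256.1780

256.1780


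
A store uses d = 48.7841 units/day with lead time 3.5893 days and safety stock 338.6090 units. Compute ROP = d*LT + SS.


d*LT = 48.7841 * 3.5893 = 175.1008
ROP = 175.1008 + 338.6090 = 513.7098

513.7098 units


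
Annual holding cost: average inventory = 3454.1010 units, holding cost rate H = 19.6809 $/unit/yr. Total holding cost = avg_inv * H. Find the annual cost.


Cost = 3454.1010 * 19.6809 = 67979.8164

67979.8164 $/yr


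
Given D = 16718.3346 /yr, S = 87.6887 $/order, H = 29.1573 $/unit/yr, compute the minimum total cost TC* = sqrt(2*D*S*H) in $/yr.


2*D*S*H = 85489730.0198
TC* = sqrt(85489730.0198) = 9246.0657

9246.0657 $/yr


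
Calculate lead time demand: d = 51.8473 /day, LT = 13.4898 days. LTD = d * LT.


LTD = 51.8473 * 13.4898 = 699.4097

699.4097 units


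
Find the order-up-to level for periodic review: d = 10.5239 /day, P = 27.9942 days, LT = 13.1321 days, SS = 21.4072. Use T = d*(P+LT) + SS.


P + LT = 41.1263
d*(P+LT) = 10.5239 * 41.1263 = 432.8091
T = 432.8091 + 21.4072 = 454.2163

454.2163 units


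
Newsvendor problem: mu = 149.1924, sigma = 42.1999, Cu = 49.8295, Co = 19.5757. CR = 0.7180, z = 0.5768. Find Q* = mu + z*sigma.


CR = Cu/(Cu+Co) = 49.8295/(49.8295+19.5757) = 0.7180
z = 0.5768
Q* = 149.1924 + 0.5768 * 42.1999 = 173.5333

173.5333 units


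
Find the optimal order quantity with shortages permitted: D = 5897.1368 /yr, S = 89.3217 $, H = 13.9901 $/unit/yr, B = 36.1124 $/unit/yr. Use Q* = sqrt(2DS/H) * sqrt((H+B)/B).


sqrt(2DS/H) = 274.4124
sqrt((H+B)/B) = 1.1779
Q* = 274.4124 * 1.1779 = 323.2252

323.2252 units


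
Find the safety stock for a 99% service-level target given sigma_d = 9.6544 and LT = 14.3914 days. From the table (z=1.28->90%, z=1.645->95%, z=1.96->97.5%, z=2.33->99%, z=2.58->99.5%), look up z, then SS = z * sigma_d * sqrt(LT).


From the table, SL = 99% corresponds to z = 2.33
sqrt(LT) = sqrt(14.3914) = 3.7936
SS = 2.33 * 9.6544 * 3.7936 = 85.3361

85.3361 units


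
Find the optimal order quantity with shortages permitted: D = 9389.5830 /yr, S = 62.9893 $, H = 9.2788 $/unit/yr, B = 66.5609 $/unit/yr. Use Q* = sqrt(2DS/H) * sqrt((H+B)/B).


sqrt(2DS/H) = 357.0472
sqrt((H+B)/B) = 1.0674
Q* = 357.0472 * 1.0674 = 381.1223

381.1223 units


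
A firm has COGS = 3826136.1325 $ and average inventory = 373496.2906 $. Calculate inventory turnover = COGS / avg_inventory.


Turnover = 3826136.1325 / 373496.2906 = 10.2441

10.2441


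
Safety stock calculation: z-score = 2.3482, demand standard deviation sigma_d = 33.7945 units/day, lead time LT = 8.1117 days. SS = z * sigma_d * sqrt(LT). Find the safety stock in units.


sqrt(LT) = sqrt(8.1117) = 2.8481
SS = 2.3482 * 33.7945 * 2.8481 = 226.0149

226.0149 units


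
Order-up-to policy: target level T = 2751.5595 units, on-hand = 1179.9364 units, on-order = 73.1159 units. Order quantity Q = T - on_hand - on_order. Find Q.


Inventory position = OH + OO = 1179.9364 + 73.1159 = 1253.0523
Q = 2751.5595 - 1253.0523 = 1498.5072

1498.5072 units


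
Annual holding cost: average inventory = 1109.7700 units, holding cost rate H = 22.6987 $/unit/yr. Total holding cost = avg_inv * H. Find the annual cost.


Cost = 1109.7700 * 22.6987 = 25190.3363

25190.3363 $/yr


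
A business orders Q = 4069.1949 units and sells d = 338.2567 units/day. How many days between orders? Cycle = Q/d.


Cycle = 4069.1949 / 338.2567 = 12.0299

12.0299 days


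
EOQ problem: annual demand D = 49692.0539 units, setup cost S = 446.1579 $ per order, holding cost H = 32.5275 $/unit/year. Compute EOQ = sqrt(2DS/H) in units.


2*D*S = 2 * 49692.0539 * 446.1579 = 44341004.8294
2*D*S/H = 1363185.1458
EOQ = sqrt(1363185.1458) = 1167.5552

1167.5552 units


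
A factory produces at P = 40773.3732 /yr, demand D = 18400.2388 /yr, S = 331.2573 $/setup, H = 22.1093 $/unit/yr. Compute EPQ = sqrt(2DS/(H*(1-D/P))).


1 - D/P = 1 - 0.4513 = 0.5487
H*(1-D/P) = 12.1318
2DS = 12190426.8485
EPQ = sqrt(1004832.6332) = 1002.4134

1002.4134 units


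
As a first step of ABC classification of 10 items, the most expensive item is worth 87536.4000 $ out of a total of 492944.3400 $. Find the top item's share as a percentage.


Top item = 87536.4000
Total = 492944.3400
Percentage = 87536.4000 / 492944.3400 * 100 = 17.7579

17.7579%


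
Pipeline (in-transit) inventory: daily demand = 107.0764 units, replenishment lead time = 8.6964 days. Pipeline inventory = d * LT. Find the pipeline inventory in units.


Pipeline = 107.0764 * 8.6964 = 931.1792

931.1792 units


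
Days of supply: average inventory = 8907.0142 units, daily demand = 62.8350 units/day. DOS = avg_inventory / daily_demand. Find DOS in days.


DOS = 8907.0142 / 62.8350 = 141.7524

141.7524 days


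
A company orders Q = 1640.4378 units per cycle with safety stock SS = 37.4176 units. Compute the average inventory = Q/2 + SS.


Q/2 = 820.2189
Avg = 820.2189 + 37.4176 = 857.6365

857.6365 units


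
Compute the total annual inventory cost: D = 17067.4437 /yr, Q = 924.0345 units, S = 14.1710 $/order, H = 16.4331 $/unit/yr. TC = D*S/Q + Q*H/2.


Ordering cost = D*S/Q = 261.7464
Holding cost = Q*H/2 = 7592.3757
TC = 261.7464 + 7592.3757 = 7854.1221

7854.1221 $/yr


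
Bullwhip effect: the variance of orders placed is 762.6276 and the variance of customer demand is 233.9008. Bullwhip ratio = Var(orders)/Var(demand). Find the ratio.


BW = 762.6276 / 233.9008 = 3.2605

3.2605


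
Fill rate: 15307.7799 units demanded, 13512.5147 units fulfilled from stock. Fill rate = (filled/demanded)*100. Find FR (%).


FR = 13512.5147 / 15307.7799 * 100 = 88.2722

88.2722%


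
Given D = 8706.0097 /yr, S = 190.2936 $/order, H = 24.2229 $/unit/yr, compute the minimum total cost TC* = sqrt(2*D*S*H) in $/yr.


2*D*S*H = 80260056.4536
TC* = sqrt(80260056.4536) = 8958.7977

8958.7977 $/yr


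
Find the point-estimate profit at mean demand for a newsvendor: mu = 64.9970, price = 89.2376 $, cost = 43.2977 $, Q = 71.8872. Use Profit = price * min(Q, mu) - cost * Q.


Sales at mu = min(71.8872, 64.9970) = 64.9970
Revenue = 89.2376 * 64.9970 = 5800.1763
Total cost = 43.2977 * 71.8872 = 3112.5504
Profit = 5800.1763 - 3112.5504 = 2687.6259

2687.6259 $


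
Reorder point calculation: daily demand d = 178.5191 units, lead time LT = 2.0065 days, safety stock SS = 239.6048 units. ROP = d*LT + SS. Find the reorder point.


d*LT = 178.5191 * 2.0065 = 358.1986
ROP = 358.1986 + 239.6048 = 597.8034

597.8034 units


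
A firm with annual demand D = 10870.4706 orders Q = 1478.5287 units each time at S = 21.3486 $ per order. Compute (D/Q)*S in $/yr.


Number of orders = D/Q = 7.3522
Cost = 7.3522 * 21.3486 = 156.9596

156.9596 $/yr


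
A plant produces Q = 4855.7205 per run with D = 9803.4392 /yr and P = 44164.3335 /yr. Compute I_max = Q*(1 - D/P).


D/P = 0.2220
1 - D/P = 0.7780
I_max = 4855.7205 * 0.7780 = 3777.8652

3777.8652 units


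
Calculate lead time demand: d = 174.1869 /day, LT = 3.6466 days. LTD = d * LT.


LTD = 174.1869 * 3.6466 = 635.1899

635.1899 units


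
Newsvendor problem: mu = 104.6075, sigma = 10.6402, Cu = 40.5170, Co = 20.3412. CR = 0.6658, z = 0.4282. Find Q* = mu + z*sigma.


CR = Cu/(Cu+Co) = 40.5170/(40.5170+20.3412) = 0.6658
z = 0.4282
Q* = 104.6075 + 0.4282 * 10.6402 = 109.1636

109.1636 units


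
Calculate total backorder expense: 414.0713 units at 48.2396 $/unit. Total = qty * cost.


Total = 414.0713 * 48.2396 = 19974.6339

19974.6339 $


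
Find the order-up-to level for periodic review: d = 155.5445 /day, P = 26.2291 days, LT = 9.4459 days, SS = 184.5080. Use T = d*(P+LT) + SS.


P + LT = 35.6750
d*(P+LT) = 155.5445 * 35.6750 = 5549.0500
T = 5549.0500 + 184.5080 = 5733.5580

5733.5580 units


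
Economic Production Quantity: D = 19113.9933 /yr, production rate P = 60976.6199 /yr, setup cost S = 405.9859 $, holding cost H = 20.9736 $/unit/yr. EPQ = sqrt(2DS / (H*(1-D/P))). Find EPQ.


1 - D/P = 1 - 0.3135 = 0.6865
H*(1-D/P) = 14.3991
2DS = 15520023.5450
EPQ = sqrt(1077844.8906) = 1038.1931

1038.1931 units


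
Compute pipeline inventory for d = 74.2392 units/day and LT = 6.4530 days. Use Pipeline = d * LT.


Pipeline = 74.2392 * 6.4530 = 479.0656

479.0656 units


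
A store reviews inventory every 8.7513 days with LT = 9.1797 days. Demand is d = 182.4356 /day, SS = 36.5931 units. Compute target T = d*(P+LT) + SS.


P + LT = 17.9310
d*(P+LT) = 182.4356 * 17.9310 = 3271.2527
T = 3271.2527 + 36.5931 = 3307.8458

3307.8458 units


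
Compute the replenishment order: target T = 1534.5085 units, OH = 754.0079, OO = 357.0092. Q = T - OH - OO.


Inventory position = OH + OO = 754.0079 + 357.0092 = 1111.0171
Q = 1534.5085 - 1111.0171 = 423.4914

423.4914 units


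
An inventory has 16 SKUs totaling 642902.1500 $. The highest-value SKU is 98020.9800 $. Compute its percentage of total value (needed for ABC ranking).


Top item = 98020.9800
Total = 642902.1500
Percentage = 98020.9800 / 642902.1500 * 100 = 15.2466

15.2466%


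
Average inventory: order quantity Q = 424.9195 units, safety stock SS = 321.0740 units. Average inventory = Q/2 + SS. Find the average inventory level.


Q/2 = 212.4598
Avg = 212.4598 + 321.0740 = 533.5338

533.5338 units


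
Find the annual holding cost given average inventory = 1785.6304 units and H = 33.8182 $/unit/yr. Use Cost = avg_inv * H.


Cost = 1785.6304 * 33.8182 = 60386.8060

60386.8060 $/yr


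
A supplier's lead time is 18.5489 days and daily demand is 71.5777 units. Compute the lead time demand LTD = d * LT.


LTD = 71.5777 * 18.5489 = 1327.6876

1327.6876 units


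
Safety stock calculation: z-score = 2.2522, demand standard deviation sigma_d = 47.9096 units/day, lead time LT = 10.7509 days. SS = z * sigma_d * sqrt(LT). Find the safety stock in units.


sqrt(LT) = sqrt(10.7509) = 3.2789
SS = 2.2522 * 47.9096 * 3.2789 = 353.7952

353.7952 units


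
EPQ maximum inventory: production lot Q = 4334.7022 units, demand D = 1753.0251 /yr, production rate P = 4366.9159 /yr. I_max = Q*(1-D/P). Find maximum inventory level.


D/P = 0.4014
1 - D/P = 0.5986
I_max = 4334.7022 * 0.5986 = 2594.6087

2594.6087 units


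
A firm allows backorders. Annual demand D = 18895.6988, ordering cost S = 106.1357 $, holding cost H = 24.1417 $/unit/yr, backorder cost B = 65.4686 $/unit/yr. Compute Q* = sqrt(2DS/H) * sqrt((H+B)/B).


sqrt(2DS/H) = 407.6086
sqrt((H+B)/B) = 1.1699
Q* = 407.6086 * 1.1699 = 476.8763

476.8763 units


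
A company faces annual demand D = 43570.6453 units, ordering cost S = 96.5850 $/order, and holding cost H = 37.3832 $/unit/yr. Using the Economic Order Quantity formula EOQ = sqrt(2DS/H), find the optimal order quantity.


2*D*S = 2 * 43570.6453 * 96.5850 = 8416541.5526
2*D*S/H = 225142.3514
EOQ = sqrt(225142.3514) = 474.4917

474.4917 units


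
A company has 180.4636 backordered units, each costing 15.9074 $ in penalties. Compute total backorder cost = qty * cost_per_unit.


Total = 180.4636 * 15.9074 = 2870.7067

2870.7067 $


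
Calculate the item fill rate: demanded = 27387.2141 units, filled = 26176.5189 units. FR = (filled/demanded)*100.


FR = 26176.5189 / 27387.2141 * 100 = 95.5793

95.5793%


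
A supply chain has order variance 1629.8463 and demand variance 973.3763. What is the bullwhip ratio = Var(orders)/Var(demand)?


BW = 1629.8463 / 973.3763 = 1.6744

1.6744


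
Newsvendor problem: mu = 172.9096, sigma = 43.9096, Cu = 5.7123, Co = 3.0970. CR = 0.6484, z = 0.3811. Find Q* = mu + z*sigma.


CR = Cu/(Cu+Co) = 5.7123/(5.7123+3.0970) = 0.6484
z = 0.3811
Q* = 172.9096 + 0.3811 * 43.9096 = 189.6435

189.6435 units


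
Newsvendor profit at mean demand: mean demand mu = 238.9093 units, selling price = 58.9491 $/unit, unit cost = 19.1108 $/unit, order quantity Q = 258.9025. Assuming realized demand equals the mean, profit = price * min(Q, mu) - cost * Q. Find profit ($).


Sales at mu = min(258.9025, 238.9093) = 238.9093
Revenue = 58.9491 * 238.9093 = 14083.4882
Total cost = 19.1108 * 258.9025 = 4947.8339
Profit = 14083.4882 - 4947.8339 = 9135.6543

9135.6543 $


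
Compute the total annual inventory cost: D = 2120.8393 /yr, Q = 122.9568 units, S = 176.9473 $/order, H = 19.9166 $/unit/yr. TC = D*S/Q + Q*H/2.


Ordering cost = D*S/Q = 3052.1028
Holding cost = Q*H/2 = 1224.4407
TC = 3052.1028 + 1224.4407 = 4276.5435

4276.5435 $/yr


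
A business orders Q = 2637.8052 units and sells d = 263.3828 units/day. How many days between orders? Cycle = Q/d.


Cycle = 2637.8052 / 263.3828 = 10.0151

10.0151 days


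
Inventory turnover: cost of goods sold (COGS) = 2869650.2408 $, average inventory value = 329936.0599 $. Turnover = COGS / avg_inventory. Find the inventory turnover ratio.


Turnover = 2869650.2408 / 329936.0599 = 8.6976

8.6976


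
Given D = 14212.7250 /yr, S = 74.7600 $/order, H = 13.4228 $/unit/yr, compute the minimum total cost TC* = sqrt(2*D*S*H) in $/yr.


2*D*S*H = 28524612.9782
TC* = sqrt(28524612.9782) = 5340.8438

5340.8438 $/yr


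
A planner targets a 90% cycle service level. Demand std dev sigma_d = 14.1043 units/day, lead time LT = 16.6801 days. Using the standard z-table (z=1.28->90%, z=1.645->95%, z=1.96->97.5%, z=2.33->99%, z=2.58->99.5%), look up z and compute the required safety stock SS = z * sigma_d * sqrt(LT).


From the table, SL = 90% corresponds to z = 1.28
sqrt(LT) = sqrt(16.6801) = 4.0841
SS = 1.28 * 14.1043 * 4.0841 = 73.7328

73.7328 units


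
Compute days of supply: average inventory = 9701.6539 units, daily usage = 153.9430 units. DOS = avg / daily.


DOS = 9701.6539 / 153.9430 = 63.0211

63.0211 days


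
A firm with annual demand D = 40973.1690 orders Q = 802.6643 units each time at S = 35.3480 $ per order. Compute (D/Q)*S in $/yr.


Number of orders = D/Q = 51.0465
Cost = 51.0465 * 35.3480 = 1804.3902

1804.3902 $/yr


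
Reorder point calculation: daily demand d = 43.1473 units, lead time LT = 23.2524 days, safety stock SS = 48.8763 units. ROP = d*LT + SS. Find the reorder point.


d*LT = 43.1473 * 23.2524 = 1003.2783
ROP = 1003.2783 + 48.8763 = 1052.1546

1052.1546 units


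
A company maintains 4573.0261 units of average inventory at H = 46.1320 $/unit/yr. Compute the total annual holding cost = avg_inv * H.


Cost = 4573.0261 * 46.1320 = 210962.8400

210962.8400 $/yr


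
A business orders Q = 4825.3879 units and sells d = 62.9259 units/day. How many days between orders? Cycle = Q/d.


Cycle = 4825.3879 / 62.9259 = 76.6837

76.6837 days


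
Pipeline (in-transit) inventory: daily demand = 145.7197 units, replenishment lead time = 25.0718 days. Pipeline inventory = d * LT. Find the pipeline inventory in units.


Pipeline = 145.7197 * 25.0718 = 3653.4552

3653.4552 units


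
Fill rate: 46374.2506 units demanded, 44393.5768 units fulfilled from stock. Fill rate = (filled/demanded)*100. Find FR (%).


FR = 44393.5768 / 46374.2506 * 100 = 95.7289

95.7289%


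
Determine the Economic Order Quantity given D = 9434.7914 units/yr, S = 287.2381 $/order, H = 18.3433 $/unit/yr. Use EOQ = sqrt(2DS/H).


2*D*S = 2 * 9434.7914 * 287.2381 = 5420063.1113
2*D*S/H = 295479.1728
EOQ = sqrt(295479.1728) = 543.5800

543.5800 units


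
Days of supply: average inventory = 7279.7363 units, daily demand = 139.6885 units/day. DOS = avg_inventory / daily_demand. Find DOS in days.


DOS = 7279.7363 / 139.6885 = 52.1141

52.1141 days


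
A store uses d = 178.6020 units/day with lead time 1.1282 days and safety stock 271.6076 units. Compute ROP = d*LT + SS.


d*LT = 178.6020 * 1.1282 = 201.4988
ROP = 201.4988 + 271.6076 = 473.1064

473.1064 units


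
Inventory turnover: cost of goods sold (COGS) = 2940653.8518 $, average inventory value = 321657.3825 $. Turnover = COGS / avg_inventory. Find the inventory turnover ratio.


Turnover = 2940653.8518 / 321657.3825 = 9.1422

9.1422


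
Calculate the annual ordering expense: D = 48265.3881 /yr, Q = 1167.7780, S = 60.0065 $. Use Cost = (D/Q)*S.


Number of orders = D/Q = 41.3310
Cost = 41.3310 * 60.0065 = 2480.1264

2480.1264 $/yr


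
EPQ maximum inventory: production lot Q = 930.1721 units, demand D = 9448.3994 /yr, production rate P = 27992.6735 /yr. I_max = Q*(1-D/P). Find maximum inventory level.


D/P = 0.3375
1 - D/P = 0.6625
I_max = 930.1721 * 0.6625 = 616.2100

616.2100 units


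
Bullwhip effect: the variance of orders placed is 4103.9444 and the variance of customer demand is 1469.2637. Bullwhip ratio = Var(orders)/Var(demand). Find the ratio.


BW = 4103.9444 / 1469.2637 = 2.7932

2.7932


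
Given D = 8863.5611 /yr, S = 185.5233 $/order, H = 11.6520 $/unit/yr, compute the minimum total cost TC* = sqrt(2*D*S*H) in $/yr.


2*D*S*H = 38321030.1355
TC* = sqrt(38321030.1355) = 6190.3982

6190.3982 $/yr


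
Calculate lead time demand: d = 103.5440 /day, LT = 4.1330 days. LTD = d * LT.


LTD = 103.5440 * 4.1330 = 427.9474

427.9474 units


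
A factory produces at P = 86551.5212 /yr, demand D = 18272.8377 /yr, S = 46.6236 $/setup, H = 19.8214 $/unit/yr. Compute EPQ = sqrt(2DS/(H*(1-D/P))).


1 - D/P = 1 - 0.2111 = 0.7889
H*(1-D/P) = 15.6367
2DS = 1703890.9516
EPQ = sqrt(108967.5126) = 330.1023

330.1023 units


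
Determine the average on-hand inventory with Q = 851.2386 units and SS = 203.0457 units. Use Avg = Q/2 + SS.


Q/2 = 425.6193
Avg = 425.6193 + 203.0457 = 628.6650

628.6650 units


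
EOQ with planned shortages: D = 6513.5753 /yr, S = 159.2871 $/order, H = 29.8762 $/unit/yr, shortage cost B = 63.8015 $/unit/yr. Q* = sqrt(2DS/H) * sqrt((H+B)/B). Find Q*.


sqrt(2DS/H) = 263.5435
sqrt((H+B)/B) = 1.2117
Q* = 263.5435 * 1.2117 = 319.3412

319.3412 units


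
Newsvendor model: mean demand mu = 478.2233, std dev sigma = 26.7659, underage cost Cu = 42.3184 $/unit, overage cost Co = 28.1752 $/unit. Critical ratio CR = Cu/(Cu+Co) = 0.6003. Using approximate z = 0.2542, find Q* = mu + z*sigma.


CR = Cu/(Cu+Co) = 42.3184/(42.3184+28.1752) = 0.6003
z = 0.2542
Q* = 478.2233 + 0.2542 * 26.7659 = 485.0272

485.0272 units


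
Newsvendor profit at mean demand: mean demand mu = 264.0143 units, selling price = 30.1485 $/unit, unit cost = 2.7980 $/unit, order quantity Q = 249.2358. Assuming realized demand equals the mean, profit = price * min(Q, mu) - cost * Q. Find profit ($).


Sales at mu = min(249.2358, 264.0143) = 249.2358
Revenue = 30.1485 * 249.2358 = 7514.0855
Total cost = 2.7980 * 249.2358 = 697.3618
Profit = 7514.0855 - 697.3618 = 6816.7237

6816.7237 $


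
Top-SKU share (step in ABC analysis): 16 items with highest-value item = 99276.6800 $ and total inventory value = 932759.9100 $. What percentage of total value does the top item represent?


Top item = 99276.6800
Total = 932759.9100
Percentage = 99276.6800 / 932759.9100 * 100 = 10.6433

10.6433%


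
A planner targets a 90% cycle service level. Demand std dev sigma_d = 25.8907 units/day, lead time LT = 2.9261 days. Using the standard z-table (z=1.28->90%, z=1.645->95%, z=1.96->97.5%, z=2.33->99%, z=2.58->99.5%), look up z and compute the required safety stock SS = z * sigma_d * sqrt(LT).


From the table, SL = 90% corresponds to z = 1.28
sqrt(LT) = sqrt(2.9261) = 1.7106
SS = 1.28 * 25.8907 * 1.7106 = 56.6889

56.6889 units


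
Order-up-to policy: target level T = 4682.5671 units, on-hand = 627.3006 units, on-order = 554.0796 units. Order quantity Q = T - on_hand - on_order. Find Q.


Inventory position = OH + OO = 627.3006 + 554.0796 = 1181.3802
Q = 4682.5671 - 1181.3802 = 3501.1869

3501.1869 units


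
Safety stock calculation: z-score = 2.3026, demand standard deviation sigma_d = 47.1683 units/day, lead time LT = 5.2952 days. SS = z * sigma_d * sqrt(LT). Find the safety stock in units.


sqrt(LT) = sqrt(5.2952) = 2.3011
SS = 2.3026 * 47.1683 * 2.3011 = 249.9251

249.9251 units


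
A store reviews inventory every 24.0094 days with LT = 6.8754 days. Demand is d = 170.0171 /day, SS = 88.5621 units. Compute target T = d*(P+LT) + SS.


P + LT = 30.8848
d*(P+LT) = 170.0171 * 30.8848 = 5250.9441
T = 5250.9441 + 88.5621 = 5339.5062

5339.5062 units


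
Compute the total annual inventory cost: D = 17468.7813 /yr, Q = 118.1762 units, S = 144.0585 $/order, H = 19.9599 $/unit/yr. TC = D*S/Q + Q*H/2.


Ordering cost = D*S/Q = 21294.6975
Holding cost = Q*H/2 = 1179.3926
TC = 21294.6975 + 1179.3926 = 22474.0901

22474.0901 $/yr


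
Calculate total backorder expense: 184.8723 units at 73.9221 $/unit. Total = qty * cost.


Total = 184.8723 * 73.9221 = 13666.1486

13666.1486 $


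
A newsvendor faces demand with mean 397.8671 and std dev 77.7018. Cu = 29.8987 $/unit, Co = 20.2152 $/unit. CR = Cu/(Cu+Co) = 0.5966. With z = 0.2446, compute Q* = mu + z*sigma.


CR = Cu/(Cu+Co) = 29.8987/(29.8987+20.2152) = 0.5966
z = 0.2446
Q* = 397.8671 + 0.2446 * 77.7018 = 416.8730

416.8730 units


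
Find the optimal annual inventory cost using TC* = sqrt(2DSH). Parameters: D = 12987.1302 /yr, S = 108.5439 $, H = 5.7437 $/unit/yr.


2*D*S*H = 16193486.3703
TC* = sqrt(16193486.3703) = 4024.1131

4024.1131 $/yr


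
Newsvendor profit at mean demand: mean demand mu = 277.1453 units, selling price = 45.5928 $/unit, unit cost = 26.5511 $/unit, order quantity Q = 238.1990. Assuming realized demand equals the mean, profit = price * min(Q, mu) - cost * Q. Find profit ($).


Sales at mu = min(238.1990, 277.1453) = 238.1990
Revenue = 45.5928 * 238.1990 = 10860.1594
Total cost = 26.5511 * 238.1990 = 6324.4455
Profit = 10860.1594 - 6324.4455 = 4535.7139

4535.7139 $


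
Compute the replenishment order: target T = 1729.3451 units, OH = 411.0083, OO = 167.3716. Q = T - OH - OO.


Inventory position = OH + OO = 411.0083 + 167.3716 = 578.3799
Q = 1729.3451 - 578.3799 = 1150.9652

1150.9652 units


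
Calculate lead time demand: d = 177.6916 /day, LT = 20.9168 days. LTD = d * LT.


LTD = 177.6916 * 20.9168 = 3716.7397

3716.7397 units


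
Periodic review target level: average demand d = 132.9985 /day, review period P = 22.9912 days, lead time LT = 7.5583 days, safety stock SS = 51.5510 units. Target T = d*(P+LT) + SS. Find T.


P + LT = 30.5495
d*(P+LT) = 132.9985 * 30.5495 = 4063.0377
T = 4063.0377 + 51.5510 = 4114.5887

4114.5887 units


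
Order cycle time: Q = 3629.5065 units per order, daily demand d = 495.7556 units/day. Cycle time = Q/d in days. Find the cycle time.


Cycle = 3629.5065 / 495.7556 = 7.3212

7.3212 days


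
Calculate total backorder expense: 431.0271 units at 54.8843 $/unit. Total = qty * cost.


Total = 431.0271 * 54.8843 = 23656.6207

23656.6207 $


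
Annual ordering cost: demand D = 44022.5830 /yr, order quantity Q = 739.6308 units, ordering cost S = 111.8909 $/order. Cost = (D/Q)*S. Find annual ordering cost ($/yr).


Number of orders = D/Q = 59.5197
Cost = 59.5197 * 111.8909 = 6659.7097

6659.7097 $/yr


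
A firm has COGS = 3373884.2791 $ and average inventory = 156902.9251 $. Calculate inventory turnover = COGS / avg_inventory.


Turnover = 3373884.2791 / 156902.9251 = 21.5030

21.5030


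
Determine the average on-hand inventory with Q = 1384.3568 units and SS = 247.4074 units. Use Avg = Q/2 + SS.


Q/2 = 692.1784
Avg = 692.1784 + 247.4074 = 939.5858

939.5858 units


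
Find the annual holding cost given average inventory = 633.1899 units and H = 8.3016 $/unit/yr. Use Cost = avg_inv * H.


Cost = 633.1899 * 8.3016 = 5256.4893

5256.4893 $/yr


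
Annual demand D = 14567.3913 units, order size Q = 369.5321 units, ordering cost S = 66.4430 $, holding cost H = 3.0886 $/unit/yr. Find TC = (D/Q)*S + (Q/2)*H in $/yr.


Ordering cost = D*S/Q = 2619.2614
Holding cost = Q*H/2 = 570.6684
TC = 2619.2614 + 570.6684 = 3189.9299

3189.9299 $/yr


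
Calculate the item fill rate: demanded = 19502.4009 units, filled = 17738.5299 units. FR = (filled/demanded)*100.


FR = 17738.5299 / 19502.4009 * 100 = 90.9556

90.9556%


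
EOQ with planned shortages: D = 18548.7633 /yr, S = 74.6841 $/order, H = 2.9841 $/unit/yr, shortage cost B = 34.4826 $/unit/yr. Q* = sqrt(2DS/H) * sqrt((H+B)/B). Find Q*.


sqrt(2DS/H) = 963.5624
sqrt((H+B)/B) = 1.0424
Q* = 963.5624 * 1.0424 = 1004.3905

1004.3905 units


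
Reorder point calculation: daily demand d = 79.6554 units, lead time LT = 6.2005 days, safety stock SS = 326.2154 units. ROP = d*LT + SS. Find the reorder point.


d*LT = 79.6554 * 6.2005 = 493.9033
ROP = 493.9033 + 326.2154 = 820.1187

820.1187 units


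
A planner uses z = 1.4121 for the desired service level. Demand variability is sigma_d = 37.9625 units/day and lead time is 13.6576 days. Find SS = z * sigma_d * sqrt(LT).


sqrt(LT) = sqrt(13.6576) = 3.6956
SS = 1.4121 * 37.9625 * 3.6956 = 198.1105

198.1105 units


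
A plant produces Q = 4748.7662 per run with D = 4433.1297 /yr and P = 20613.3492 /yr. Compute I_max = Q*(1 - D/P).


D/P = 0.2151
1 - D/P = 0.7849
I_max = 4748.7662 * 0.7849 = 3727.4913

3727.4913 units


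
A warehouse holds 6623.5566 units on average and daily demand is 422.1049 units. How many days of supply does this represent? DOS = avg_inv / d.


DOS = 6623.5566 / 422.1049 = 15.6917

15.6917 days


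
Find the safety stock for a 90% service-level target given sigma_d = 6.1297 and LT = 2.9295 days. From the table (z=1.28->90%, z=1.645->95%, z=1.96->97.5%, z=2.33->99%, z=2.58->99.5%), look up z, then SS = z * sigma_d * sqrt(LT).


From the table, SL = 90% corresponds to z = 1.28
sqrt(LT) = sqrt(2.9295) = 1.7116
SS = 1.28 * 6.1297 * 1.7116 = 13.4291

13.4291 units


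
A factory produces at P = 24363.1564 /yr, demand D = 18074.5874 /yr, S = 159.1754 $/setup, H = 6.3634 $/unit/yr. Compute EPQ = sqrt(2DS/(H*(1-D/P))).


1 - D/P = 1 - 0.7419 = 0.2581
H*(1-D/P) = 1.6425
2DS = 5754059.3585
EPQ = sqrt(3503215.3635) = 1871.6878

1871.6878 units


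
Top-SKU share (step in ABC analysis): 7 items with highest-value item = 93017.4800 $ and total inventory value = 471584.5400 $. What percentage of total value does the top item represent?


Top item = 93017.4800
Total = 471584.5400
Percentage = 93017.4800 / 471584.5400 * 100 = 19.7245

19.7245%


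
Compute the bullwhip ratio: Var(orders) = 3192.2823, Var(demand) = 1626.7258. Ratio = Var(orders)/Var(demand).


BW = 3192.2823 / 1626.7258 = 1.9624

1.9624


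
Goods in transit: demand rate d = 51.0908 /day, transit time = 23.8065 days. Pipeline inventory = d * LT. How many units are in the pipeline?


Pipeline = 51.0908 * 23.8065 = 1216.2931

1216.2931 units


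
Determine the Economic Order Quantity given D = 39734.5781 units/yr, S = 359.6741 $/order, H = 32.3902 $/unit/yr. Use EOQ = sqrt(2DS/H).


2*D*S = 2 * 39734.5781 * 359.6741 = 28582997.2340
2*D*S/H = 882458.1890
EOQ = sqrt(882458.1890) = 939.3925

939.3925 units


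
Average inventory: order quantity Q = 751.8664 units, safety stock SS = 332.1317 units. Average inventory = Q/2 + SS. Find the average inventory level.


Q/2 = 375.9332
Avg = 375.9332 + 332.1317 = 708.0649

708.0649 units


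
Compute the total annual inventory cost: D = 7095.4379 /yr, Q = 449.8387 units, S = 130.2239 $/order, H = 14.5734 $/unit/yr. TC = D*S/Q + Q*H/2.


Ordering cost = D*S/Q = 2054.0598
Holding cost = Q*H/2 = 3277.8397
TC = 2054.0598 + 3277.8397 = 5331.8995

5331.8995 $/yr


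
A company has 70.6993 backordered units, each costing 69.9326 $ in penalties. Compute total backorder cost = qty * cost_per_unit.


Total = 70.6993 * 69.9326 = 4944.1859

4944.1859 $


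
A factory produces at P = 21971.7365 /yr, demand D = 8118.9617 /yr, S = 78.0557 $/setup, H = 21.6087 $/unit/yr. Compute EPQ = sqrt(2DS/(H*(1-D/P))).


1 - D/P = 1 - 0.3695 = 0.6305
H*(1-D/P) = 13.6239
2DS = 1267462.4775
EPQ = sqrt(93032.3688) = 305.0121

305.0121 units


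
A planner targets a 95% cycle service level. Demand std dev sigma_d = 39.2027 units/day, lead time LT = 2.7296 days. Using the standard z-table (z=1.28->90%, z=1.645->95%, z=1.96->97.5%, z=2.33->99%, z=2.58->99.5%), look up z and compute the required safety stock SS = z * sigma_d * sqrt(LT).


From the table, SL = 95% corresponds to z = 1.645
sqrt(LT) = sqrt(2.7296) = 1.6522
SS = 1.645 * 39.2027 * 1.6522 = 106.5446

106.5446 units


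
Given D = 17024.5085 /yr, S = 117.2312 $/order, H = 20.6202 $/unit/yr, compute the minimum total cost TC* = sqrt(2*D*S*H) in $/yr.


2*D*S*H = 82307737.1715
TC* = sqrt(82307737.1715) = 9072.3612

9072.3612 $/yr


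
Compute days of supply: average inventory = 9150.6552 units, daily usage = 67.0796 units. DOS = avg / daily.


DOS = 9150.6552 / 67.0796 = 136.4149

136.4149 days


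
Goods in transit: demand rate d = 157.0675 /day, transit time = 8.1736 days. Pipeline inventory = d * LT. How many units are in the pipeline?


Pipeline = 157.0675 * 8.1736 = 1283.8069

1283.8069 units


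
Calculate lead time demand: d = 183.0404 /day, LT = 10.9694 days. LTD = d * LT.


LTD = 183.0404 * 10.9694 = 2007.8434

2007.8434 units


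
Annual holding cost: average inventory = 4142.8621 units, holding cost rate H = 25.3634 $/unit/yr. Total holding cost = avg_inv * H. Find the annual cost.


Cost = 4142.8621 * 25.3634 = 105077.0686

105077.0686 $/yr


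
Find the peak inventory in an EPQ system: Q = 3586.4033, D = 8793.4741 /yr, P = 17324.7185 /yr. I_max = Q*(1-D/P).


D/P = 0.5076
1 - D/P = 0.4924
I_max = 3586.4033 * 0.4924 = 1766.0595

1766.0595 units


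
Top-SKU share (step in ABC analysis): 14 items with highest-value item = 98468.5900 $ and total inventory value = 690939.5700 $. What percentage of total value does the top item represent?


Top item = 98468.5900
Total = 690939.5700
Percentage = 98468.5900 / 690939.5700 * 100 = 14.2514

14.2514%


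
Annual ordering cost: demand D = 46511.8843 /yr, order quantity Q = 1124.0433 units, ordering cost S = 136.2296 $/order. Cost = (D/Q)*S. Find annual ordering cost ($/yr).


Number of orders = D/Q = 41.3791
Cost = 41.3791 * 136.2296 = 5637.0563

5637.0563 $/yr


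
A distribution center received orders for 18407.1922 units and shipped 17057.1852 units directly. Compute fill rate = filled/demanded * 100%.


FR = 17057.1852 / 18407.1922 * 100 = 92.6659

92.6659%


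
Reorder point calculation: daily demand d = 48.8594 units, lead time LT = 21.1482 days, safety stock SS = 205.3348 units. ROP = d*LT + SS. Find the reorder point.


d*LT = 48.8594 * 21.1482 = 1033.2884
ROP = 1033.2884 + 205.3348 = 1238.6232

1238.6232 units


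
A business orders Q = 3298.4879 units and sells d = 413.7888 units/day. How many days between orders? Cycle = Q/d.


Cycle = 3298.4879 / 413.7888 = 7.9714

7.9714 days


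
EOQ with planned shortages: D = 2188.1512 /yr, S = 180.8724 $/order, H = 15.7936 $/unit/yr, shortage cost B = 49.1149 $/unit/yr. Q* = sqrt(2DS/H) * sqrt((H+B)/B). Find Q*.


sqrt(2DS/H) = 223.8717
sqrt((H+B)/B) = 1.1496
Q* = 223.8717 * 1.1496 = 257.3614

257.3614 units


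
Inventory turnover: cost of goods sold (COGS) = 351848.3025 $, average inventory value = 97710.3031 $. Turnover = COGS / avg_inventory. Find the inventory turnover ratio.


Turnover = 351848.3025 / 97710.3031 = 3.6009

3.6009


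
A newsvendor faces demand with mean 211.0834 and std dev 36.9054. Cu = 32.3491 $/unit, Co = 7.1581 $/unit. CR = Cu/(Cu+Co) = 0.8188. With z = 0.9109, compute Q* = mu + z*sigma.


CR = Cu/(Cu+Co) = 32.3491/(32.3491+7.1581) = 0.8188
z = 0.9109
Q* = 211.0834 + 0.9109 * 36.9054 = 244.7005

244.7005 units


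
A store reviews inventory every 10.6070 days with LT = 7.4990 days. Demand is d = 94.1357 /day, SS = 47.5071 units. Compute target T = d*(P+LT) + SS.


P + LT = 18.1060
d*(P+LT) = 94.1357 * 18.1060 = 1704.4210
T = 1704.4210 + 47.5071 = 1751.9281

1751.9281 units


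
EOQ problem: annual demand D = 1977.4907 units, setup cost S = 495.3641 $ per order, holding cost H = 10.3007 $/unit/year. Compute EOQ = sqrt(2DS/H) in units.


2*D*S = 2 * 1977.4907 * 495.3641 = 1959155.8017
2*D*S/H = 190196.3752
EOQ = sqrt(190196.3752) = 436.1151

436.1151 units


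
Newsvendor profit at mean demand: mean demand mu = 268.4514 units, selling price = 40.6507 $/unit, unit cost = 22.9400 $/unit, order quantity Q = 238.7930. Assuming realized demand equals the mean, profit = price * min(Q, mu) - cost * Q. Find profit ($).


Sales at mu = min(238.7930, 268.4514) = 238.7930
Revenue = 40.6507 * 238.7930 = 9707.1026
Total cost = 22.9400 * 238.7930 = 5477.9114
Profit = 9707.1026 - 5477.9114 = 4229.1912

4229.1912 $


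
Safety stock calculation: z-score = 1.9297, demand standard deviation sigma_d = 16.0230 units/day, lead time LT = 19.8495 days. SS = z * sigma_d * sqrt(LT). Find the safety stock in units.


sqrt(LT) = sqrt(19.8495) = 4.4553
SS = 1.9297 * 16.0230 * 4.4553 = 137.7553

137.7553 units


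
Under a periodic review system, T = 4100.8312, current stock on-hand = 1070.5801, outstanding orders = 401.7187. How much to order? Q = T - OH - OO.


Inventory position = OH + OO = 1070.5801 + 401.7187 = 1472.2988
Q = 4100.8312 - 1472.2988 = 2628.5324

2628.5324 units


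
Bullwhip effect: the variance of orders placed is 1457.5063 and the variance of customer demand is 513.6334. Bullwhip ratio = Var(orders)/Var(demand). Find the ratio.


BW = 1457.5063 / 513.6334 = 2.8376

2.8376


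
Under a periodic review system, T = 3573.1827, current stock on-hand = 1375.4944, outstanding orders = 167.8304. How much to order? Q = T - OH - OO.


Inventory position = OH + OO = 1375.4944 + 167.8304 = 1543.3248
Q = 3573.1827 - 1543.3248 = 2029.8579

2029.8579 units


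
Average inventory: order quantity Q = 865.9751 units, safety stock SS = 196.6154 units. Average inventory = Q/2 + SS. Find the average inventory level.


Q/2 = 432.9875
Avg = 432.9875 + 196.6154 = 629.6029

629.6029 units


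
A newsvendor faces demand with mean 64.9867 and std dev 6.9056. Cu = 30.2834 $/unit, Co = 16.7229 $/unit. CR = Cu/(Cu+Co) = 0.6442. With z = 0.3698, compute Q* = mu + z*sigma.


CR = Cu/(Cu+Co) = 30.2834/(30.2834+16.7229) = 0.6442
z = 0.3698
Q* = 64.9867 + 0.3698 * 6.9056 = 67.5404

67.5404 units


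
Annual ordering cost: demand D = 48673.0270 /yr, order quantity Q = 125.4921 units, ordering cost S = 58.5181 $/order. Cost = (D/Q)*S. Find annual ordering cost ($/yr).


Number of orders = D/Q = 387.8573
Cost = 387.8573 * 58.5181 = 22696.6722

22696.6722 $/yr


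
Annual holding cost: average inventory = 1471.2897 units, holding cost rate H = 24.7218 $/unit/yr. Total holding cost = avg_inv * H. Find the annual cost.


Cost = 1471.2897 * 24.7218 = 36372.9297

36372.9297 $/yr


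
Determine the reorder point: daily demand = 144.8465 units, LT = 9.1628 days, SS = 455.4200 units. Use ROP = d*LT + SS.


d*LT = 144.8465 * 9.1628 = 1327.1995
ROP = 1327.1995 + 455.4200 = 1782.6195

1782.6195 units


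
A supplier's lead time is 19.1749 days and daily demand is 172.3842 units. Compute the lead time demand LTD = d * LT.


LTD = 172.3842 * 19.1749 = 3305.4498

3305.4498 units


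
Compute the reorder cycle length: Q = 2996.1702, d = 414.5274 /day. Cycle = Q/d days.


Cycle = 2996.1702 / 414.5274 = 7.2279

7.2279 days


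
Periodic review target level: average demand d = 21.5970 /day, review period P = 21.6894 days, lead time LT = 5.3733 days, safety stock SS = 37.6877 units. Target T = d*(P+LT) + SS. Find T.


P + LT = 27.0627
d*(P+LT) = 21.5970 * 27.0627 = 584.4731
T = 584.4731 + 37.6877 = 622.1608

622.1608 units


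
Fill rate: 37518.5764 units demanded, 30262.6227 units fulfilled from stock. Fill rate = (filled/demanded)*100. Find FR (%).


FR = 30262.6227 / 37518.5764 * 100 = 80.6604

80.6604%


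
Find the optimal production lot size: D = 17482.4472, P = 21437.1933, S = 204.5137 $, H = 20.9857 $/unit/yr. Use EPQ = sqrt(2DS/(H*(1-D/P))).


1 - D/P = 1 - 0.8155 = 0.1845
H*(1-D/P) = 3.8715
2DS = 7150799.9239
EPQ = sqrt(1847057.7926) = 1359.0650

1359.0650 units


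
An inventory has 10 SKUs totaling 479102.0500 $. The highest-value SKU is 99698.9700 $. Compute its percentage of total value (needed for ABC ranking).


Top item = 99698.9700
Total = 479102.0500
Percentage = 99698.9700 / 479102.0500 * 100 = 20.8095

20.8095%


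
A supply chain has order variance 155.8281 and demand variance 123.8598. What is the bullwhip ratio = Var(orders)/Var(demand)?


BW = 155.8281 / 123.8598 = 1.2581

1.2581


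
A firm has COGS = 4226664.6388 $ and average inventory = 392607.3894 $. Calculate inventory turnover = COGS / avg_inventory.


Turnover = 4226664.6388 / 392607.3894 = 10.7656

10.7656


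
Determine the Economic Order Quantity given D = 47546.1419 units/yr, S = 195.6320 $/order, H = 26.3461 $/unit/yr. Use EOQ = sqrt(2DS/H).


2*D*S = 2 * 47546.1419 * 195.6320 = 18603093.6644
2*D*S/H = 706104.2683
EOQ = sqrt(706104.2683) = 840.3001

840.3001 units


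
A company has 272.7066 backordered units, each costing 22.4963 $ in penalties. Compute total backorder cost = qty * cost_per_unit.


Total = 272.7066 * 22.4963 = 6134.8895

6134.8895 $


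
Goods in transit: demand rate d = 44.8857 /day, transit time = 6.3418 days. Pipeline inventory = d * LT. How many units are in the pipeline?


Pipeline = 44.8857 * 6.3418 = 284.6561

284.6561 units


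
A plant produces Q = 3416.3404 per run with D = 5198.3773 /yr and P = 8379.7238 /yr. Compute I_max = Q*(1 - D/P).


D/P = 0.6204
1 - D/P = 0.3796
I_max = 3416.3404 * 0.3796 = 1297.0073

1297.0073 units


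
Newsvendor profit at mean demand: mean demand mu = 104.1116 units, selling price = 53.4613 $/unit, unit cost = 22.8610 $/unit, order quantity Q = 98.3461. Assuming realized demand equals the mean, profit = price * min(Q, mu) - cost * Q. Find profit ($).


Sales at mu = min(98.3461, 104.1116) = 98.3461
Revenue = 53.4613 * 98.3461 = 5257.7104
Total cost = 22.8610 * 98.3461 = 2248.2902
Profit = 5257.7104 - 2248.2902 = 3009.4202

3009.4202 $
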